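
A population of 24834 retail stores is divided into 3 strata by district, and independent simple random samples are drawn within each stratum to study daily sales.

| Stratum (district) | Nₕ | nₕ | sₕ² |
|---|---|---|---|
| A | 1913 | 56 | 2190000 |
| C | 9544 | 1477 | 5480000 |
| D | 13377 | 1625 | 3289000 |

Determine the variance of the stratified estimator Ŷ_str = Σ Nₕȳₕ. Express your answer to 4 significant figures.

7.428 × 10^11

Var(Ŷ_str) = Σₕ Nₕ²(1 − fₕ)sₕ²/nₕ.
A: 1913²·(1 − 56/1913)·2190000/56 = 1.3892582 × 10^11.
C: 9544²·(1 − 1477/9544)·5480000/1477 = 2.8565547 × 10^11.
D: 13377²·(1 − 1625/13377)·3289000/1625 = 3.1818596 × 10^11.
Sum = 7.4276725 × 10^11.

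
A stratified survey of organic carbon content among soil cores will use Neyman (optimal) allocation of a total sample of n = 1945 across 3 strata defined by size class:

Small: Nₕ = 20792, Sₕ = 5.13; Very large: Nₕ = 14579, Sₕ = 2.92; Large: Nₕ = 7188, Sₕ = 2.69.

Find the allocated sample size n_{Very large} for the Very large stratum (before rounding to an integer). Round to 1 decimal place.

Neyman allocation: nₕ = n·NₕSₕ / Σⱼ NⱼSⱼ.
Σ NⱼSⱼ = 20792·5.13 + 14579·2.92 + 7188·2.69 = 168569.36.
n_{Very large} = 1945·14579·2.92 / 168569.36 = 491.2.

491.2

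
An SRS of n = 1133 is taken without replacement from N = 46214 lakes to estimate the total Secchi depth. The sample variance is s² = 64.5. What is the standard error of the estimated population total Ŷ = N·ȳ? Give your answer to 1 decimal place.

10890.5

Var(Ŷ) = N²·Var(ȳ) = N²·(1 − n/N)·s²/n.
f = 1133/46214 = 0.02451638; Var(ȳ) = 0.97548362·64.5/1133 = 0.055532827.
Var(Ŷ) = 46214² · 0.055532827 = 1.1860334 × 10^8.
SE(Ŷ) = √(1.1860334 × 10^8) = 10890.5.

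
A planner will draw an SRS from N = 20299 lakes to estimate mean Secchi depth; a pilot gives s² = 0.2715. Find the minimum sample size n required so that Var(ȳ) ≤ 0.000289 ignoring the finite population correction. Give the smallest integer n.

Without fpc, n₀ = s²/D = 0.2715/0.000289 = 939.4464.
Rounding up, n = 940.

940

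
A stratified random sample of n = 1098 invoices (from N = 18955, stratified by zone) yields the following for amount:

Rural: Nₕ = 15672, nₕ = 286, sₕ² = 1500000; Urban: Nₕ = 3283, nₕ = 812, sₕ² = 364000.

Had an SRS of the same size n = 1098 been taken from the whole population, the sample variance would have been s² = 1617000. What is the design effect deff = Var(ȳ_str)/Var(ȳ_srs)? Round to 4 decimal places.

Var(ȳ_str) = Σ Wₕ²(1−fₕ)sₕ²/nₕ with Wₕ = Nₕ/18955:
  Rural: (15672/18955)²·(1−286/15672)·1500000/286 = 3519.8795
  Urban: (3283/18955)²·(1−812/3283)·364000/812 = 10.121419
  → Var(ȳ_str) = 3530.0009.
Var(ȳ_srs) = (1 − 1098/18955)·1617000/1098 = 1387.3703.
deff = 3530.0009 / 1387.3703 = 2.5444.

2.5444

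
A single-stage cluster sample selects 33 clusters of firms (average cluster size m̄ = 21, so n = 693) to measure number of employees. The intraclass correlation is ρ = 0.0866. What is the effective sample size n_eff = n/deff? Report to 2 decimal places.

253.66

deff = 1 + (21 − 1)·0.0866 = 1 + 1.732 = 2.732.
n_eff = 693 / 2.732 = 253.66.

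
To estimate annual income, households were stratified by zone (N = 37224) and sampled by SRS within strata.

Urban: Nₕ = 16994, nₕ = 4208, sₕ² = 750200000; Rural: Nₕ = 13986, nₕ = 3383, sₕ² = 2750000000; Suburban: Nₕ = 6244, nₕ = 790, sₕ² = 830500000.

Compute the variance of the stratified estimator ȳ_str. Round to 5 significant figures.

140790

Var(ȳ_str) = Σₕ Wₕ²(1 − fₕ)sₕ²/nₕ with Wₕ = Nₕ/N, N = 37224.
Urban: Wₕ = 0.45653342; term = 0.45653342²·(1 − 0.24761681)·750200000/4208 = 27956.678.
Rural: Wₕ = 0.37572534; term = 0.37572534²·(1 − 0.24188474)·2750000000/3383 = 86997.526.
Suburban: Wₕ = 0.16774124; term = 0.16774124²·(1 − 0.12652146)·830500000/790 = 25837.143.
Sum = 140791.35.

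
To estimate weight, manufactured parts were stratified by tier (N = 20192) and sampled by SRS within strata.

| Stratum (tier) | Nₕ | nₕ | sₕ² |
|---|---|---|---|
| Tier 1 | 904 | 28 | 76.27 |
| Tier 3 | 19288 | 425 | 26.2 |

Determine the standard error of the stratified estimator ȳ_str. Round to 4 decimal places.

0.2456

Var(ȳ_str) = Σₕ Wₕ²(1 − fₕ)sₕ²/nₕ with Wₕ = Nₕ/N, N = 20192.
Tier 1: Wₕ = 0.04477021; term = 0.04477021²·(1 − 0.03097345)·76.27/28 = 0.0052906566.
Tier 3: Wₕ = 0.95522979; term = 0.95522979²·(1 − 0.02203443)·26.2/425 = 0.055011267.
Sum = 0.060301924.
SE = √(0.060301924) = 0.2456.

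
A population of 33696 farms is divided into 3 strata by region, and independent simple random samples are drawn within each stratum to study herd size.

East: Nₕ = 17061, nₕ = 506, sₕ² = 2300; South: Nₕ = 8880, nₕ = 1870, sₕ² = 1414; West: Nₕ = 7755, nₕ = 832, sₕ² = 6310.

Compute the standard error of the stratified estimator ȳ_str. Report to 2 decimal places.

Var(ȳ_str) = Σₕ Wₕ²(1 − fₕ)sₕ²/nₕ with Wₕ = Nₕ/N, N = 33696.
East: Wₕ = 0.50632123; term = 0.50632123²·(1 − 0.02965828)·2300/506 = 1.130718.
South: Wₕ = 0.26353276; term = 0.26353276²·(1 − 0.21058559)·1414/1870 = 0.041455493.
West: Wₕ = 0.23014601; term = 0.23014601²·(1 − 0.10728562)·6310/832 = 0.35861254.
Sum = 1.530786.
SE = √(1.530786) = 1.24.

1.24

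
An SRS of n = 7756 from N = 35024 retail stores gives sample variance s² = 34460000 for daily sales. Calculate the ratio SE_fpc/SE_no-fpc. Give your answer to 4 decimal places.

f = n/N = 7756/35024 = 0.22144815.
SE_no-fpc = √(s²/n) = 66.655921; SE_fpc = √((1−f)s²/n) = 58.814242.
Ratio = √(1−f) = 0.88235585.

0.8824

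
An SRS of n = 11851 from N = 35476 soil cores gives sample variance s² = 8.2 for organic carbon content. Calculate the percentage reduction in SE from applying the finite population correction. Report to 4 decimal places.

18.3947

f = n/N = 11851/35476 = 0.33405683.
SE_no-fpc = √(s²/n) = 0.026304462; SE_fpc = √((1−f)s²/n) = 0.021465846.
Ratio = √(1−f) = 0.81605341. Reduction = 100·(1 − 0.81605341) = 18.3947%.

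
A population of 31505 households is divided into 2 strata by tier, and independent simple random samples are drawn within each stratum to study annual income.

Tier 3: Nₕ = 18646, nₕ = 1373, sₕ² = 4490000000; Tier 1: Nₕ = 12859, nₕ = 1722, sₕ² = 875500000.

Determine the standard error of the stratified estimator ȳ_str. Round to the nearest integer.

Var(ȳ_str) = Σₕ Wₕ²(1 − fₕ)sₕ²/nₕ with Wₕ = Nₕ/N, N = 31505.
Tier 3: Wₕ = 0.59184256; term = 0.59184256²·(1 − 0.07363510)·4490000000/1373 = 1.0611341 × 10^6.
Tier 1: Wₕ = 0.40815744; term = 0.40815744²·(1 − 0.13391399)·875500000/1722 = 73356.643.
Sum = 1.1344907 × 10^6.
SE = √(1.1344907 × 10^6) = 1065.

1065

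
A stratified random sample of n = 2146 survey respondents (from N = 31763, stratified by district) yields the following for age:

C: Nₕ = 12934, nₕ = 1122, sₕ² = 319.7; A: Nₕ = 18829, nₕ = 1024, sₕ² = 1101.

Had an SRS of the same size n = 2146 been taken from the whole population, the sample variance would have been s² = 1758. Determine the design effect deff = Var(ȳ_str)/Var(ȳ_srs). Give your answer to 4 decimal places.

Var(ȳ_str) = Σ Wₕ²(1−fₕ)sₕ²/nₕ with Wₕ = Nₕ/31763:
  C: (12934/31763)²·(1−1122/12934)·319.7/1122 = 0.043148236
  A: (18829/31763)²·(1−1024/18829)·1101/1024 = 0.357284
  → Var(ȳ_str) = 0.40043224.
Var(ȳ_srs) = (1 − 2146/31763)·1758/2146 = 0.76385109.
deff = 0.40043224 / 0.76385109 = 0.5242.

0.5242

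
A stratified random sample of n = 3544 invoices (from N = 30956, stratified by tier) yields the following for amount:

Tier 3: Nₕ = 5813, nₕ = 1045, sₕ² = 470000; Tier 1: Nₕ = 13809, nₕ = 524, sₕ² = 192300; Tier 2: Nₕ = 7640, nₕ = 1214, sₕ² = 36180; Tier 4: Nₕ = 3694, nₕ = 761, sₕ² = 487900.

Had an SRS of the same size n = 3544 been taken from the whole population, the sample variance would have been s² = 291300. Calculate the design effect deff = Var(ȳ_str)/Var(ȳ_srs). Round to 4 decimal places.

1.2645

Var(ȳ_str) = Σ Wₕ²(1−fₕ)sₕ²/nₕ with Wₕ = Nₕ/30956:
  Tier 3: (5813/30956)²·(1−1045/5813)·470000/1045 = 13.008537
  Tier 1: (13809/30956)²·(1−524/13809)·192300/524 = 70.255788
  Tier 2: (7640/30956)²·(1−1214/7640)·36180/1214 = 1.5268426
  Tier 4: (3694/30956)²·(1−761/3694)·487900/761 = 7.2487887
  → Var(ȳ_str) = 92.039956.
Var(ȳ_srs) = (1 − 3544/30956)·291300/3544 = 72.785129.
deff = 92.039956 / 72.785129 = 1.2645.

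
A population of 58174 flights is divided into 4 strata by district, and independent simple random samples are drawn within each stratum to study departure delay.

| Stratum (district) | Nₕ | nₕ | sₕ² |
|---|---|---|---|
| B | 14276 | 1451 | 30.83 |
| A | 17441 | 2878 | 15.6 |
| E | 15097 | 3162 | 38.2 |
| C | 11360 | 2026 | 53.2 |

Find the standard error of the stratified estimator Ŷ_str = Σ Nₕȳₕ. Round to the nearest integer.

3198

Var(Ŷ_str) = Σₕ Nₕ²(1 − fₕ)sₕ²/nₕ.
B: 14276²·(1 − 1451/14276)·30.83/1451 = 3.8901829 × 10^6.
A: 17441²·(1 − 2878/17441)·15.6/2878 = 1.376753 × 10^6.
E: 15097²·(1 − 3162/15097)·38.2/3162 = 2.1767802 × 10^6.
C: 11360²·(1 − 2026/11360)·53.2/2026 = 2.7843147 × 10^6.
Sum = 1.0228031 × 10^7.
SE = √(1.0228031 × 10^7) = 3198.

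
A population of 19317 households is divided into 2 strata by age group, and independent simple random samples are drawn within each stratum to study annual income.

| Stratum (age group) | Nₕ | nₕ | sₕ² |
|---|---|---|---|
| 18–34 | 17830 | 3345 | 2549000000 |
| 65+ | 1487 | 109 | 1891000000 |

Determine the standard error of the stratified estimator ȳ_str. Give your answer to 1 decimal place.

789.1

Var(ȳ_str) = Σₕ Wₕ²(1 − fₕ)sₕ²/nₕ with Wₕ = Nₕ/N, N = 19317.
18–34: Wₕ = 0.92302117; term = 0.92302117²·(1 − 0.18760516)·2549000000/3345 = 527429.23.
65+: Wₕ = 0.07697883; term = 0.07697883²·(1 − 0.07330195)·1891000000/109 = 95267.739.
Sum = 622696.97.
SE = √(622696.97) = 789.1.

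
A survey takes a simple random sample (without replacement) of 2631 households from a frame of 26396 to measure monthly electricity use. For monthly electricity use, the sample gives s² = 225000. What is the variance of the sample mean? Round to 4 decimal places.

Under SRS without replacement, Var(ȳ) = (1 − f)·s²/n with f = n/N = 2631/26396 = 0.09967419.
Var(ȳ) = (1 − 0.09967419)·225000/2631 = 0.90032581·85.518814 = 76.994795.

76.9948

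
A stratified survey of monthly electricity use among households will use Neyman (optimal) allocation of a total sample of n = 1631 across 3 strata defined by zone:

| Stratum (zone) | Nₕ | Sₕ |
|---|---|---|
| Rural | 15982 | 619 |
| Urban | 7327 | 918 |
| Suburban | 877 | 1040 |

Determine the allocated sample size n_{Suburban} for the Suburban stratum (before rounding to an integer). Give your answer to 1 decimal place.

84.9

Neyman allocation: nₕ = n·NₕSₕ / Σⱼ NⱼSⱼ.
Σ NⱼSⱼ = 15982·619 + 7327·918 + 877·1040 = 1.7531124 × 10^7.
n_{Suburban} = 1631·877·1040 / (1.7531124 × 10^7) = 84.9.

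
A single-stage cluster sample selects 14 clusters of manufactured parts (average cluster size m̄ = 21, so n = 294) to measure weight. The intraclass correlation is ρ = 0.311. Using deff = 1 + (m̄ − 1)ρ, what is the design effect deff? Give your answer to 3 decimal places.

deff = 1 + (21 − 1)·0.311 = 1 + 6.22 = 7.22.

7.220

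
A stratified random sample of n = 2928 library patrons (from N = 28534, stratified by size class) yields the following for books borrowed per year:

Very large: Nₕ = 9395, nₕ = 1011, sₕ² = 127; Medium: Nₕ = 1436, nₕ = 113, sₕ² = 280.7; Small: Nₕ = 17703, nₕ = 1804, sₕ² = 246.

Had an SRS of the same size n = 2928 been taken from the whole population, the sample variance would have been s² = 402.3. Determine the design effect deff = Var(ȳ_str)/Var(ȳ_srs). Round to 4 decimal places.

Var(ȳ_str) = Σ Wₕ²(1−fₕ)sₕ²/nₕ with Wₕ = Nₕ/28534:
  Very large: (9395/28534)²·(1−1011/9395)·127/1011 = 0.012152771
  Medium: (1436/28534)²·(1−113/1436)·280.7/113 = 0.0057963278
  Small: (17703/28534)²·(1−1804/17703)·246/1804 = 0.047140039
  → Var(ȳ_str) = 0.065089138.
Var(ȳ_srs) = (1 − 2928/28534)·402.3/2928 = 0.12329857.
deff = 0.065089138 / 0.12329857 = 0.5279.

0.5279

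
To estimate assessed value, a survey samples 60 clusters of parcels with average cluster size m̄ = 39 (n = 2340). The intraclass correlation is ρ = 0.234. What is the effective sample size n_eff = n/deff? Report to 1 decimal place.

deff = 1 + (39 − 1)·0.234 = 1 + 8.892 = 9.892.
n_eff = 2340 / 9.892 = 236.6.

236.6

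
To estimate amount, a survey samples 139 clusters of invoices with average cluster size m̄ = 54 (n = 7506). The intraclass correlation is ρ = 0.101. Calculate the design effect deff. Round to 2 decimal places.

6.35

deff = 1 + (54 − 1)·0.101 = 1 + 5.353 = 6.353.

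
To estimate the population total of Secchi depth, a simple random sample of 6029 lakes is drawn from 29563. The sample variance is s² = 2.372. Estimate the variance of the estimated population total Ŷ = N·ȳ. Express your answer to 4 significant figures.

273700

Var(Ŷ) = N²·Var(ȳ) = N²·(1 − n/N)·s²/n.
f = 6029/29563 = 0.20393735; Var(ȳ) = 0.79606265·2.372/6029 = 3.1319632 × 10^-4.
Var(Ŷ) = 29563² · (3.1319632 × 10^-4) = 273724.49.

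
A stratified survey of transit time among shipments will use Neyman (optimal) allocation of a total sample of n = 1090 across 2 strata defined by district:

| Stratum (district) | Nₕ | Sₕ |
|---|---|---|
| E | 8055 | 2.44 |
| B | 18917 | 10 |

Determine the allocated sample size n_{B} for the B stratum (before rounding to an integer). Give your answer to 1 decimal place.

Neyman allocation: nₕ = n·NₕSₕ / Σⱼ NⱼSⱼ.
Σ NⱼSⱼ = 8055·2.44 + 18917·10 = 208824.2.
n_{B} = 1090·18917·10 / 208824.2 = 987.4.

987.4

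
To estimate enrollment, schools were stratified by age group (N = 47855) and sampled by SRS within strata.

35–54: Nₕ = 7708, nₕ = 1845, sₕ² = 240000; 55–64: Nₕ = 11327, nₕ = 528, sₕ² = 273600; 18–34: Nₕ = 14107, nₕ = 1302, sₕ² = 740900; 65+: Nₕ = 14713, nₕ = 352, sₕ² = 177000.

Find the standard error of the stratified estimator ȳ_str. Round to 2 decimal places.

11.02

Var(ȳ_str) = Σₕ Wₕ²(1 − fₕ)sₕ²/nₕ with Wₕ = Nₕ/N, N = 47855.
35–54: Wₕ = 0.16106990; term = 0.16106990²·(1 − 0.23936170)·240000/1845 = 2.5669761.
55–64: Wₕ = 0.23669418; term = 0.23669418²·(1 − 0.04661428)·273600/528 = 27.677443.
18–34: Wₕ = 0.29478633; term = 0.29478633²·(1 − 0.09229461)·740900/1302 = 44.885722.
65+: Wₕ = 0.30744959; term = 0.30744959²·(1 − 0.02392442)·177000/352 = 46.394006.
Sum = 121.52415.
SE = √(121.52415) = 11.02.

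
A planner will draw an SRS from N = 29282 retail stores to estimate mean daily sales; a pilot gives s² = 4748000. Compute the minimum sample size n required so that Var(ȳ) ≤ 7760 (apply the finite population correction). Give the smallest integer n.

600

Without fpc, n₀ = s²/D = 4748000/7760 = 611.8557.
With fpc, (1 − n/N)·s²/n ≤ D requires n ≥ n₀/(1 + n₀/N) = 611.8557/(1 + 611.8557/29282) = 599.3325.
Rounding up, n = 600.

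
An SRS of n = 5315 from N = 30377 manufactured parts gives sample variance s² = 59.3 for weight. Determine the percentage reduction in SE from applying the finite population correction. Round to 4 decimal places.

9.1687

f = n/N = 5315/30377 = 0.17496790.
SE_no-fpc = √(s²/n) = 0.10562719; SE_fpc = √((1−f)s²/n) = 0.095942523.
Ratio = √(1−f) = 0.90831277. Reduction = 100·(1 − 0.90831277) = 9.1687%.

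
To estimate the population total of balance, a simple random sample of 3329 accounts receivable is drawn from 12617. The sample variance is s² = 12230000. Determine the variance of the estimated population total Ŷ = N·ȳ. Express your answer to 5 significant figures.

4.3052 × 10^11

Var(Ŷ) = N²·Var(ȳ) = N²·(1 − n/N)·s²/n.
f = 3329/12617 = 0.26385036; Var(ȳ) = 0.73614964·12230000/3329 = 2704.4488.
Var(Ŷ) = 12617² · 2704.4488 = 4.3051766 × 10^11.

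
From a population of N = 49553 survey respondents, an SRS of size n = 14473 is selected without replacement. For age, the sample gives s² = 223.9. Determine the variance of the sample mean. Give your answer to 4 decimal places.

Under SRS without replacement, Var(ȳ) = (1 − f)·s²/n with f = n/N = 14473/49553 = 0.29207112.
Var(ȳ) = (1 − 0.29207112)·223.9/14473 = 0.70792888·0.015470186 = 0.010951791.

0.0110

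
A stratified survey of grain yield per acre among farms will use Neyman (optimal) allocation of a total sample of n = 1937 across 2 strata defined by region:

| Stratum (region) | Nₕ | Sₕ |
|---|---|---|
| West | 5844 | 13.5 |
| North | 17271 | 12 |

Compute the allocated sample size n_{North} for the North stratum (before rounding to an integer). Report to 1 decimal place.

Neyman allocation: nₕ = n·NₕSₕ / Σⱼ NⱼSⱼ.
Σ NⱼSⱼ = 5844·13.5 + 17271·12 = 286146.
n_{North} = 1937·17271·12 / 286146 = 1402.9.

1402.9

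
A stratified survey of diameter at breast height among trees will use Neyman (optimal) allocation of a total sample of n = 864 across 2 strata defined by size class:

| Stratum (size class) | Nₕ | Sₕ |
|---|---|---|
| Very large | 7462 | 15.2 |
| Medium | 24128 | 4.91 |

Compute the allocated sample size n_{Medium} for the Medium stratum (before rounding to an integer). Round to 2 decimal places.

Neyman allocation: nₕ = n·NₕSₕ / Σⱼ NⱼSⱼ.
Σ NⱼSⱼ = 7462·15.2 + 24128·4.91 = 231890.88.
n_{Medium} = 864·24128·4.91 / 231890.88 = 441.40.

441.40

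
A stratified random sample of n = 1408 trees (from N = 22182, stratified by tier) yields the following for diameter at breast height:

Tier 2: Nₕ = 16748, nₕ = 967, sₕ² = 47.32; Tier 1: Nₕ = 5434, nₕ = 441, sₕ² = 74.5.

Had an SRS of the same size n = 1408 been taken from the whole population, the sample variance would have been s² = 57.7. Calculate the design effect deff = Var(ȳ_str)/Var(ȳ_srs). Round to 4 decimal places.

0.9276

Var(ȳ_str) = Σ Wₕ²(1−fₕ)sₕ²/nₕ with Wₕ = Nₕ/22182:
  Tier 2: (16748/22182)²·(1−967/16748)·47.32/967 = 0.026285384
  Tier 1: (5434/22182)²·(1−441/5434)·74.5/441 = 0.0093153136
  → Var(ȳ_str) = 0.035600698.
Var(ȳ_srs) = (1 − 1408/22182)·57.7/1408 = 0.038378905.
deff = 0.035600698 / 0.038378905 = 0.9276.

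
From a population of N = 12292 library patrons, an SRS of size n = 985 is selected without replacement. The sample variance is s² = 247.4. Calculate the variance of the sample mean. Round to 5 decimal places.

0.23104

Under SRS without replacement, Var(ȳ) = (1 − f)·s²/n with f = n/N = 985/12292 = 0.08013342.
Var(ȳ) = (1 − 0.08013342)·247.4/985 = 0.91986658·0.25116751 = 0.2310406.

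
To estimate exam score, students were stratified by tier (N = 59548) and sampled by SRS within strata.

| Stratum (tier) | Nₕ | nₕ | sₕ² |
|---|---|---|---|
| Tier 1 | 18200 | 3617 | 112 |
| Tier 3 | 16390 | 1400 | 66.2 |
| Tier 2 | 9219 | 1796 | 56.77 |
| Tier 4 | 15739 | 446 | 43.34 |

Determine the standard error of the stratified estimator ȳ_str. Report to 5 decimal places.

Var(ȳ_str) = Σₕ Wₕ²(1 − fₕ)sₕ²/nₕ with Wₕ = Nₕ/N, N = 59548.
Tier 1: Wₕ = 0.30563579; term = 0.30563579²·(1 − 0.19873626)·112/3617 = 0.0023176797.
Tier 3: Wₕ = 0.27524014; term = 0.27524014²·(1 − 0.08541794)·66.2/1400 = 0.0032762436.
Tier 2: Wₕ = 0.15481628; term = 0.15481628²·(1 − 0.19481506)·56.77/1796 = 6.1001635 × 10^-4.
Tier 4: Wₕ = 0.26430779; term = 0.26430779²·(1 − 0.02833725)·43.34/446 = 0.0065961347.
Sum = 0.012800074.
SE = √(0.012800074) = 0.11314.

0.11314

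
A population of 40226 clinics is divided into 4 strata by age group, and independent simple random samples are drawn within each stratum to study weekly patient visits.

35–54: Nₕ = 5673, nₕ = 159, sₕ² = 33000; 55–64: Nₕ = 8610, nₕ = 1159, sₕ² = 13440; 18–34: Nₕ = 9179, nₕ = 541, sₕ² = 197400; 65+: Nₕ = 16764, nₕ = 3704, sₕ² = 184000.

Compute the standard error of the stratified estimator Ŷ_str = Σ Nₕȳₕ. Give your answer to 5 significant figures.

216890

Var(Ŷ_str) = Σₕ Nₕ²(1 − fₕ)sₕ²/nₕ.
35–54: 5673²·(1 − 159/5673)·33000/159 = 6.4922668 × 10^9.
55–64: 8610²·(1 − 1159/8610)·13440/1159 = 7.4393253 × 10^8.
18–34: 9179²·(1 − 541/9179)·197400/541 = 2.8930667 × 10^10.
65+: 16764²·(1 − 3704/16764)·184000/3704 = 1.0875962 × 10^10.
Sum = 4.7042828 × 10^10.
SE = √(4.7042828 × 10^10) = 216890.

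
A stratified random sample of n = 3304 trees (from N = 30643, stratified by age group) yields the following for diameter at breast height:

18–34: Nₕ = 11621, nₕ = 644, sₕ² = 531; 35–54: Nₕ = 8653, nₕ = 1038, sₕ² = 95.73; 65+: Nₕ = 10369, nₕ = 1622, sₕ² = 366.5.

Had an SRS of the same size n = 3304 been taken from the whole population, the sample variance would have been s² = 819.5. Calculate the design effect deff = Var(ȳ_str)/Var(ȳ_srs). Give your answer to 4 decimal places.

0.6341

Var(ȳ_str) = Σ Wₕ²(1−fₕ)sₕ²/nₕ with Wₕ = Nₕ/30643:
  18–34: (11621/30643)²·(1−644/11621)·531/644 = 0.11201425
  35–54: (8653/30643)²·(1−1038/8653)·95.73/1038 = 0.006471795
  65+: (10369/30643)²·(1−1622/10369)·366.5/1622 = 0.021825116
  → Var(ȳ_str) = 0.14031116.
Var(ȳ_srs) = (1 − 3304/30643)·819.5/3304 = 0.22128922.
deff = 0.14031116 / 0.22128922 = 0.6341.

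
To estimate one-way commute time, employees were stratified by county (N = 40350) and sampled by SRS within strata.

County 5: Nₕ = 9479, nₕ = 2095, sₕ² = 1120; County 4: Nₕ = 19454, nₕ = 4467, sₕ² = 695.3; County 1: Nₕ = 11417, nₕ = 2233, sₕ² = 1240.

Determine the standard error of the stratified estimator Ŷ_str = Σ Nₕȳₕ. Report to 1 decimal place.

Var(Ŷ_str) = Σₕ Nₕ²(1 − fₕ)sₕ²/nₕ.
County 5: 9479²·(1 − 2095/9479)·1120/2095 = 3.7418658 × 10^7.
County 4: 19454²·(1 − 4467/19454)·695.3/4467 = 4.538161 × 10^7.
County 1: 11417²·(1 − 2233/11417)·1240/2233 = 5.8225984 × 10^7.
Sum = 1.4102625 × 10^8.
SE = √(1.4102625 × 10^8) = 11875.4.

11875.4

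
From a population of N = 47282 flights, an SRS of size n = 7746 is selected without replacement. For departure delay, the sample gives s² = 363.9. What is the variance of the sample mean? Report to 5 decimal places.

Under SRS without replacement, Var(ȳ) = (1 − f)·s²/n with f = n/N = 7746/47282 = 0.16382556.
Var(ȳ) = (1 − 0.16382556)·363.9/7746 = 0.83617444·0.046979086 = 0.039282711.

0.03928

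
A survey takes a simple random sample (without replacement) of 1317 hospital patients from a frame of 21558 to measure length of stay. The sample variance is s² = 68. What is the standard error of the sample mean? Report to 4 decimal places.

Under SRS without replacement, Var(ȳ) = (1 − f)·s²/n with f = n/N = 1317/21558 = 0.06109101.
Var(ȳ) = (1 − 0.06109101)·68/1317 = 0.93890899·0.051632498 = 0.048478217.
SE(ȳ) = √(0.048478217) = 0.2202.

0.2202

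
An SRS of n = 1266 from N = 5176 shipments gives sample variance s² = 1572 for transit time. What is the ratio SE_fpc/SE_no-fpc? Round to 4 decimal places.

0.8691

f = n/N = 1266/5176 = 0.24459042.
SE_no-fpc = √(s²/n) = 1.1143187; SE_fpc = √((1−f)s²/n) = 0.96850231.
Ratio = √(1−f) = 0.86914302.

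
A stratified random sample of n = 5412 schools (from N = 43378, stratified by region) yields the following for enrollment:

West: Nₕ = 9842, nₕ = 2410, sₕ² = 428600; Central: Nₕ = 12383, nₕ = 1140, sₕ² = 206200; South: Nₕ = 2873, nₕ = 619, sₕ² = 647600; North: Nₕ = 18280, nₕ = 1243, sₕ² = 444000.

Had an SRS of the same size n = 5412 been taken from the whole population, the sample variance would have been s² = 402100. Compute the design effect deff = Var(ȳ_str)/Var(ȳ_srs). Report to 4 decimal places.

1.2766

Var(ȳ_str) = Σ Wₕ²(1−fₕ)sₕ²/nₕ with Wₕ = Nₕ/43378:
  West: (9842/43378)²·(1−2410/9842)·428600/2410 = 6.9132958
  Central: (12383/43378)²·(1−1140/12383)·206200/1140 = 13.38298
  South: (2873/43378)²·(1−619/2873)·647600/619 = 3.600532
  North: (18280/43378)²·(1−1243/18280)·444000/1243 = 59.121046
  → Var(ȳ_str) = 83.017854.
Var(ȳ_srs) = (1 − 5412/43378)·402100/5412 = 65.028181.
deff = 83.017854 / 65.028181 = 1.2766.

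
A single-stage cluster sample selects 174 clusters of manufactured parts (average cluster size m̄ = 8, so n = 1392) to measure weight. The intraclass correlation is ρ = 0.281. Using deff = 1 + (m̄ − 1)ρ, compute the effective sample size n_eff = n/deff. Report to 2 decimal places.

deff = 1 + (8 − 1)·0.281 = 1 + 1.967 = 2.967.
n_eff = 1392 / 2.967 = 469.16.

469.16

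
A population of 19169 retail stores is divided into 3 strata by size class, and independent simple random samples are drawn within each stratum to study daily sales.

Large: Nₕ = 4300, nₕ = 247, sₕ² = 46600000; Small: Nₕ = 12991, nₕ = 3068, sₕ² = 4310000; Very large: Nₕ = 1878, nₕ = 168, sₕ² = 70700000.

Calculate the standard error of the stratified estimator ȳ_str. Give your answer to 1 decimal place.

Var(ȳ_str) = Σₕ Wₕ²(1 − fₕ)sₕ²/nₕ with Wₕ = Nₕ/N, N = 19169.
Large: Wₕ = 0.22432052; term = 0.22432052²·(1 − 0.05744186)·46600000/247 = 8948.1882.
Small: Wₕ = 0.67770880; term = 0.67770880²·(1 − 0.23616350)·4310000/3068 = 492.84298.
Very large: Wₕ = 0.09797068; term = 0.09797068²·(1 − 0.08945687)·70700000/168 = 3677.9254.
Sum = 13118.957.
SE = √(13118.957) = 114.5.

114.5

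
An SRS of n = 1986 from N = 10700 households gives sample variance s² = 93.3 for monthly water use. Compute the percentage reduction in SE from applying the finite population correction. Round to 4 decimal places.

f = n/N = 1986/10700 = 0.18560748.
SE_no-fpc = √(s²/n) = 0.21674605; SE_fpc = √((1−f)s²/n) = 0.19559966.
Ratio = √(1−f) = 0.90243699. Reduction = 100·(1 − 0.90243699) = 9.7563%.

9.7563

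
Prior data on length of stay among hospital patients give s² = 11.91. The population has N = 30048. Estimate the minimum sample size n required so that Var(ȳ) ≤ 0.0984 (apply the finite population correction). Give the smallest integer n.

Without fpc, n₀ = s²/D = 11.91/0.0984 = 121.0366.
With fpc, (1 − n/N)·s²/n ≤ D requires n ≥ n₀/(1 + n₀/N) = 121.0366/(1 + 121.0366/30048) = 120.5510.
Rounding up, n = 121.

121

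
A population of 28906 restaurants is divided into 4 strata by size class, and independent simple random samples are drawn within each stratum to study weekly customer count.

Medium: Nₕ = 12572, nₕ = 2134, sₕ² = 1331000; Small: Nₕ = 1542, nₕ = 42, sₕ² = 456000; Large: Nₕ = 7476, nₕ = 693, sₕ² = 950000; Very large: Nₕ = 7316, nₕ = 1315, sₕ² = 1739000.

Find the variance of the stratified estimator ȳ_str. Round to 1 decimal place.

Var(ȳ_str) = Σₕ Wₕ²(1 − fₕ)sₕ²/nₕ with Wₕ = Nₕ/N, N = 28906.
Medium: Wₕ = 0.43492700; term = 0.43492700²·(1 − 0.16974228)·1331000/2134 = 97.955609.
Small: Wₕ = 0.05334533; term = 0.05334533²·(1 − 0.02723735)·456000/42 = 30.054893.
Large: Wₕ = 0.25863143; term = 0.25863143²·(1 − 0.09269663)·950000/693 = 83.196582.
Very large: Wₕ = 0.25309624; term = 0.25309624²·(1 − 0.17974303)·1739000/1315 = 69.485655.
Sum = 280.69274.

280.7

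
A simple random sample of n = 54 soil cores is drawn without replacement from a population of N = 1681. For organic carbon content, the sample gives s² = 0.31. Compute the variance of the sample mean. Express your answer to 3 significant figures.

Under SRS without replacement, Var(ȳ) = (1 − f)·s²/n with f = n/N = 54/1681 = 0.03212374.
Var(ȳ) = (1 − 0.03212374)·0.31/54 = 0.96787626·0.0057407407 = 0.0055563267.

0.00556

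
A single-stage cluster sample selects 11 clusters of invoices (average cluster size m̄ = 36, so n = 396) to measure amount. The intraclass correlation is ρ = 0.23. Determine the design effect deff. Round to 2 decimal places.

9.05

deff = 1 + (36 − 1)·0.23 = 1 + 8.05 = 9.05.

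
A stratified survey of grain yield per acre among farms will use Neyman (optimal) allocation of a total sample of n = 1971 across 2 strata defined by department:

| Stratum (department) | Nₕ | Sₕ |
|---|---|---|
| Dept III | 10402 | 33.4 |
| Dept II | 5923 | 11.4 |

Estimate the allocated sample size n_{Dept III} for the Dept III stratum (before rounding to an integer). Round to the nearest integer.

Neyman allocation: nₕ = n·NₕSₕ / Σⱼ NⱼSⱼ.
Σ NⱼSⱼ = 10402·33.4 + 5923·11.4 = 414949.
n_{Dept III} = 1971·10402·33.4 / 414949 = 1650.

1650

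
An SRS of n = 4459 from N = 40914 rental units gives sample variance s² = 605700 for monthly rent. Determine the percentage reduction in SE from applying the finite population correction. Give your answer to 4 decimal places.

f = n/N = 4459/40914 = 0.10898470.
SE_no-fpc = √(s²/n) = 11.65494; SE_fpc = √((1−f)s²/n) = 11.001518.
Ratio = √(1−f) = 0.94393607. Reduction = 100·(1 − 0.94393607) = 5.6064%.

5.6064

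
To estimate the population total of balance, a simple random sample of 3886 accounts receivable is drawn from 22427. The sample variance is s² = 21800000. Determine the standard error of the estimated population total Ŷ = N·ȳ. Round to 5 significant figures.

Var(Ŷ) = N²·Var(ȳ) = N²·(1 − n/N)·s²/n.
f = 3886/22427 = 0.17327329; Var(ȳ) = 0.82672671·21800000/3886 = 4637.839.
Var(Ŷ) = 22427² · 4637.839 = 2.3326954 × 10^12.
SE(Ŷ) = √(2.3326954 × 10^12) = 1.5273 × 10^6.

1.5273 × 10^6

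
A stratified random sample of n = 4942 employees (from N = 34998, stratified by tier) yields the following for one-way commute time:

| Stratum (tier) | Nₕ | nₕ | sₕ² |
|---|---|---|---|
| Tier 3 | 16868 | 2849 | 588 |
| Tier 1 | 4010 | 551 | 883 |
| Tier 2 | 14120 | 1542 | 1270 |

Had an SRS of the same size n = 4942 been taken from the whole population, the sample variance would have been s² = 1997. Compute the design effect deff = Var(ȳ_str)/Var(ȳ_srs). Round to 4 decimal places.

Var(ȳ_str) = Σ Wₕ²(1−fₕ)sₕ²/nₕ with Wₕ = Nₕ/34998:
  Tier 3: (16868/34998)²·(1−2849/16868)·588/2849 = 0.039845479
  Tier 1: (4010/34998)²·(1−551/4010)·883/551 = 0.018147533
  Tier 2: (14120/34998)²·(1−1542/14120)·1270/1542 = 0.11942058
  → Var(ȳ_str) = 0.17741359.
Var(ȳ_srs) = (1 − 4942/34998)·1997/4942 = 0.34702701.
deff = 0.17741359 / 0.34702701 = 0.5112.

0.5112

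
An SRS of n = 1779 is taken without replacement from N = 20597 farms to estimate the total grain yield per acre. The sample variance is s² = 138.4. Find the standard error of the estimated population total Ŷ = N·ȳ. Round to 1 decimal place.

Var(Ŷ) = N²·Var(ȳ) = N²·(1 − n/N)·s²/n.
f = 1779/20597 = 0.08637180; Var(ȳ) = 0.91362820·138.4/1779 = 0.07107709.
Var(Ŷ) = 20597² · 0.07107709 = 3.0153489 × 10^7.
SE(Ŷ) = √(3.0153489 × 10^7) = 5491.2.

5491.2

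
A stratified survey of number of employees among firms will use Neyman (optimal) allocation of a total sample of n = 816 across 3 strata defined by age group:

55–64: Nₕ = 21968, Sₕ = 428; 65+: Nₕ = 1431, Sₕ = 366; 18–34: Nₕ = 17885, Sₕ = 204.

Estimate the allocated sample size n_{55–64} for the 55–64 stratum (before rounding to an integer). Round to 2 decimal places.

Neyman allocation: nₕ = n·NₕSₕ / Σⱼ NⱼSⱼ.
Σ NⱼSⱼ = 21968·428 + 1431·366 + 17885·204 = 1.357459 × 10^7.
n_{55–64} = 816·21968·428 / (1.357459 × 10^7) = 565.19.

565.19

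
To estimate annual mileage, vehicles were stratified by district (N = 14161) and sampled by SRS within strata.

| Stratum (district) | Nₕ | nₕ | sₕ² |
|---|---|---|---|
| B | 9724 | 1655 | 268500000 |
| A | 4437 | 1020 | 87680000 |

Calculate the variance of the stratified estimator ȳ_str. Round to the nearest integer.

Var(ȳ_str) = Σₕ Wₕ²(1 − fₕ)sₕ²/nₕ with Wₕ = Nₕ/N, N = 14161.
B: Wₕ = 0.68667467; term = 0.68667467²·(1 − 0.17019745)·268500000/1655 = 63477.982.
A: Wₕ = 0.31332533; term = 0.31332533²·(1 − 0.22988506)·87680000/1020 = 6499.0059.
Sum = 69976.988.

69977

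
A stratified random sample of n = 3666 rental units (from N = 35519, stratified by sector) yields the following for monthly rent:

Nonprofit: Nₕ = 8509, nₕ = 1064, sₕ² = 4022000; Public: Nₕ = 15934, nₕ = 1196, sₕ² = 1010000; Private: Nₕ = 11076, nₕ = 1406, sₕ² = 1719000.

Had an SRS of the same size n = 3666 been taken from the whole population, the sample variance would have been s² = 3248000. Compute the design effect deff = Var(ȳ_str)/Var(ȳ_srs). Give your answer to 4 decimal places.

0.5674

Var(ȳ_str) = Σ Wₕ²(1−fₕ)sₕ²/nₕ with Wₕ = Nₕ/35519:
  Nonprofit: (8509/35519)²·(1−1064/8509)·4022000/1064 = 189.81136
  Public: (15934/35519)²·(1−1196/15934)·1010000/1196 = 157.1926
  Private: (11076/35519)²·(1−1406/11076)·1719000/1406 = 103.7955
  → Var(ȳ_str) = 450.79946.
Var(ȳ_srs) = (1 − 3666/35519)·3248000/3666 = 794.53525.
deff = 450.79946 / 794.53525 = 0.5674.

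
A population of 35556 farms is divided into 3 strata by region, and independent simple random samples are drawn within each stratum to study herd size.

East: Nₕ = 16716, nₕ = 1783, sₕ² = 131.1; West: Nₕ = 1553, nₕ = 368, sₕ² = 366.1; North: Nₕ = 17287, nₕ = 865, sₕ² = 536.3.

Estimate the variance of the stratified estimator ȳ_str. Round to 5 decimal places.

Var(ȳ_str) = Σₕ Wₕ²(1 − fₕ)sₕ²/nₕ with Wₕ = Nₕ/N, N = 35556.
East: Wₕ = 0.47013162; term = 0.47013162²·(1 − 0.10666427)·131.1/1783 = 0.014517939.
West: Wₕ = 0.04367758; term = 0.04367758²·(1 − 0.23696072)·366.1/368 = 0.0014481579.
North: Wₕ = 0.48619080; term = 0.48619080²·(1 − 0.05003760)·536.3/865 = 0.13922319.
Sum = 0.15518929.

0.15519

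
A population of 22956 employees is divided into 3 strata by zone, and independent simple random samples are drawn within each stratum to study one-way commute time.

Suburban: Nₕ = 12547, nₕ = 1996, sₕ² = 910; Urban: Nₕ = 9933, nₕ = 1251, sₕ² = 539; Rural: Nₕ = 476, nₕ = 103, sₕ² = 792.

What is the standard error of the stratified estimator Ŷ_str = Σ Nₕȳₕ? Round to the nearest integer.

Var(Ŷ_str) = Σₕ Nₕ²(1 − fₕ)sₕ²/nₕ.
Suburban: 12547²·(1 − 1996/12547)·910/1996 = 6.0355156 × 10^7.
Urban: 9933²·(1 − 1251/9933)·539/1251 = 3.7156233 × 10^7.
Rural: 476²·(1 − 103/476)·792/103 = 1.3652235 × 10^6.
Sum = 9.8876613 × 10^7.
SE = √(9.8876613 × 10^7) = 9944.

9944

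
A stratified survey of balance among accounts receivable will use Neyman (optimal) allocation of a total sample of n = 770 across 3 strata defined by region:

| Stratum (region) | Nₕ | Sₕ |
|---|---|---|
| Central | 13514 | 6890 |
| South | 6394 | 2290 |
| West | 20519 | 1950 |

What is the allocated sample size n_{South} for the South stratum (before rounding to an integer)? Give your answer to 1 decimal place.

Neyman allocation: nₕ = n·NₕSₕ / Σⱼ NⱼSⱼ.
Σ NⱼSⱼ = 13514·6890 + 6394·2290 + 20519·1950 = 1.4776577 × 10^8.
n_{South} = 770·6394·2290 / (1.4776577 × 10^8) = 76.3.

76.3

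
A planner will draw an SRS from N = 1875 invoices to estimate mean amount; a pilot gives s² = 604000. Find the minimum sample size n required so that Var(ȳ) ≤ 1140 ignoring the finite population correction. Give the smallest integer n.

Without fpc, n₀ = s²/D = 604000/1140 = 529.8246.
Rounding up, n = 530.

530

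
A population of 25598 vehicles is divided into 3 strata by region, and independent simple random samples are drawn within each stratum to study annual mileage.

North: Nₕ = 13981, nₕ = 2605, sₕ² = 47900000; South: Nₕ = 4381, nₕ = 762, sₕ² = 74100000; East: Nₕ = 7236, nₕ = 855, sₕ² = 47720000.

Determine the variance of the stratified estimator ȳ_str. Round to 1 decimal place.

10749.0

Var(ȳ_str) = Σₕ Wₕ²(1 − fₕ)sₕ²/nₕ with Wₕ = Nₕ/N, N = 25598.
North: Wₕ = 0.54617548; term = 0.54617548²·(1 − 0.18632430)·47900000/2605 = 4463.1711.
South: Wₕ = 0.17114618; term = 0.17114618²·(1 − 0.17393289)·74100000/762 = 2352.9517.
East: Wₕ = 0.28267833; term = 0.28267833²·(1 − 0.11815920)·47720000/855 = 3932.8697.
Sum = 10748.993.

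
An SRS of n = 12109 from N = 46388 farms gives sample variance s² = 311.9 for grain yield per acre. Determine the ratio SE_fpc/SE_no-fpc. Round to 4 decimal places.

f = n/N = 12109/46388 = 0.26103734.
SE_no-fpc = √(s²/n) = 0.16049206; SE_fpc = √((1−f)s²/n) = 0.13796369.
Ratio = √(1−f) = 0.85962938.

0.8596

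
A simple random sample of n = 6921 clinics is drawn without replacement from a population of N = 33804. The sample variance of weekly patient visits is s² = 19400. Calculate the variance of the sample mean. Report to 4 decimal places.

Under SRS without replacement, Var(ȳ) = (1 − f)·s²/n with f = n/N = 6921/33804 = 0.20473908.
Var(ȳ) = (1 − 0.20473908)·19400/6921 = 0.79526092·2.8030631 = 2.2291666.

2.2292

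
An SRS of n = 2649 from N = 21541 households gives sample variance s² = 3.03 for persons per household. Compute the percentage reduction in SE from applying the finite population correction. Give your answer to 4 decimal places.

f = n/N = 2649/21541 = 0.12297479.
SE_no-fpc = √(s²/n) = 0.033820524; SE_fpc = √((1−f)s²/n) = 0.031672794.
Ratio = √(1−f) = 0.93649624. Reduction = 100·(1 − 0.93649624) = 6.3504%.

6.3504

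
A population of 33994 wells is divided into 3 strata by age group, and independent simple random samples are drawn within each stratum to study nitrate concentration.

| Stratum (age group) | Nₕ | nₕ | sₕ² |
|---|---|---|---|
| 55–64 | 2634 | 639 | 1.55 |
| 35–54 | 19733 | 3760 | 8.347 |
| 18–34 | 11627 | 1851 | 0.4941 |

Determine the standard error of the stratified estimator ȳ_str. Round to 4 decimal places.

0.0254

Var(ȳ_str) = Σₕ Wₕ²(1 − fₕ)sₕ²/nₕ with Wₕ = Nₕ/N, N = 33994.
55–64: Wₕ = 0.07748426; term = 0.07748426²·(1 − 0.24259681)·1.55/639 = 1.103024 × 10^-5.
35–54: Wₕ = 0.58048479; term = 0.58048479²·(1 − 0.19054376)·8.347/3760 = 6.0550486 × 10^-4.
18–34: Wₕ = 0.34203095; term = 0.34203095²·(1 − 0.15919842)·0.4941/1851 = 2.6256254 × 10^-5.
Sum = 6.4279135 × 10^-4.
SE = √(6.4279135 × 10^-4) = 0.0254.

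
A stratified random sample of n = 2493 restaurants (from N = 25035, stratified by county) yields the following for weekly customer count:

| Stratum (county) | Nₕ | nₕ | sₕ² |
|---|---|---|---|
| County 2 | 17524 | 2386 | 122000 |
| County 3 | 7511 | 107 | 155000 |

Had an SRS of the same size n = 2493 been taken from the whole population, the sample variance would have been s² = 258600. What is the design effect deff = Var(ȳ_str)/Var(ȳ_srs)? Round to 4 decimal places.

Var(ȳ_str) = Σ Wₕ²(1−fₕ)sₕ²/nₕ with Wₕ = Nₕ/25035:
  County 2: (17524/25035)²·(1−2386/17524)·122000/2386 = 21.641928
  County 3: (7511/25035)²·(1−107/7511)·155000/107 = 128.53367
  → Var(ȳ_str) = 150.1756.
Var(ȳ_srs) = (1 − 2493/25035)·258600/2493 = 93.400907.
deff = 150.1756 / 93.400907 = 1.6079.

1.6079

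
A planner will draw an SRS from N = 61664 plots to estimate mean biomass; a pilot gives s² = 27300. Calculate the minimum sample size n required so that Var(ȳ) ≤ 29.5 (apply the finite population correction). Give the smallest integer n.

912

Without fpc, n₀ = s²/D = 27300/29.5 = 925.4237.
With fpc, (1 − n/N)·s²/n ≤ D requires n ≥ n₀/(1 + n₀/N) = 925.4237/(1 + 925.4237/61664) = 911.7407.
Rounding up, n = 912.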